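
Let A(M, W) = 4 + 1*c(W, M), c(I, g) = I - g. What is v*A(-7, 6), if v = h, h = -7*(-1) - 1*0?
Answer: 119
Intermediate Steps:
h = 7 (h = 7 + 0 = 7)
A(M, W) = 4 + W - M (A(M, W) = 4 + 1*(W - M) = 4 + (W - M) = 4 + W - M)
v = 7
v*A(-7, 6) = 7*(4 + 6 - 1*(-7)) = 7*(4 + 6 + 7) = 7*17 = 119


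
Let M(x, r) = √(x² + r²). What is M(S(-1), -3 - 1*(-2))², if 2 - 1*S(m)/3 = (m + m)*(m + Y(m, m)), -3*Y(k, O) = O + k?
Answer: 17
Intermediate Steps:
Y(k, O) = -O/3 - k/3 (Y(k, O) = -(O + k)/3 = -O/3 - k/3)
S(m) = 6 - 2*m² (S(m) = 6 - 3*(m + m)*(m + (-m/3 - m/3)) = 6 - 3*2*m*(m - 2*m/3) = 6 - 3*2*m*m/3 = 6 - 2*m²)
M(x, r) = √(r² + x²)
M(S(-1), -3 - 1*(-2))² = (√((-3 - 1*(-2))² + (6 - 2*(-1)²)²))² = (√((-3 + 2)² + (6 - 2*1)²))² = (√((-1)² + (6 - 2)²))² = (√(1 + 4²))² = (√(1 + 16))² = (√17)² = 17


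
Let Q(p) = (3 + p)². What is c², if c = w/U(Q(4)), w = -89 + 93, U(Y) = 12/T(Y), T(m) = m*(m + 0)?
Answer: 5764801/9 ≈ 6.4053e+5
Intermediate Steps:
T(m) = m² (T(m) = m*m = m²)
U(Y) = 12/Y² (U(Y) = 12/(Y²) = 12/Y²)
w = 4
c = 2401/3 (c = 4/((12/((3 + 4)²)²)) = 4/((12/(7²)²)) = 4/((12/49²)) = 4/((12*(1/2401))) = 4/(12/2401) = 4*(2401/12) = 2401/3 ≈ 800.33)
c² = (2401/3)² = 5764801/9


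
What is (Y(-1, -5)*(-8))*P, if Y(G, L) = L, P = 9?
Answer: 360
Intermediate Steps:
(Y(-1, -5)*(-8))*P = -5*(-8)*9 = 40*9 = 360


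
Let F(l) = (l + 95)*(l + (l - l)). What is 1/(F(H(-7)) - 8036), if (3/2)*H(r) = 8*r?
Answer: -9/91700 ≈ -9.8146e-5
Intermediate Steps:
H(r) = 16*r/3 (H(r) = 2*(8*r)/3 = 16*r/3)
F(l) = l*(95 + l) (F(l) = (95 + l)*(l + 0) = (95 + l)*l = l*(95 + l))
1/(F(H(-7)) - 8036) = 1/(((16/3)*(-7))*(95 + (16/3)*(-7)) - 8036) = 1/(-112*(95 - 112/3)/3 - 8036) = 1/(-112/3*173/3 - 8036) = 1/(-19376/9 - 8036) = 1/(-91700/9) = -9/91700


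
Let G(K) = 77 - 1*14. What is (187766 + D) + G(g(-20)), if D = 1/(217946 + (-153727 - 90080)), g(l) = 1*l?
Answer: 4857445768/25861 ≈ 1.8783e+5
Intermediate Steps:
g(l) = l
D = -1/25861 (D = 1/(217946 - 243807) = 1/(-25861) = -1/25861 ≈ -3.8668e-5)
G(K) = 63 (G(K) = 77 - 14 = 63)
(187766 + D) + G(g(-20)) = (187766 - 1/25861) + 63 = 4855816525/25861 + 63 = 4857445768/25861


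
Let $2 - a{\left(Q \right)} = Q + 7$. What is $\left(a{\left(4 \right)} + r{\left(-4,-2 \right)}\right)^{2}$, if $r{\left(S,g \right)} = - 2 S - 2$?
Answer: $9$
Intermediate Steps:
$a{\left(Q \right)} = -5 - Q$ ($a{\left(Q \right)} = 2 - \left(Q + 7\right) = 2 - \left(7 + Q\right) = -5 - Q$)
$r{\left(S,g \right)} = -2 - 2 S$
$\left(a{\left(4 \right)} + r{\left(-4,-2 \right)}\right)^{2} = \left(\left(-5 - 4\right) - -6\right)^{2} = \left(\left(-5 - 4\right) + \left(-2 + 8\right)\right)^{2} = \left(-9 + 6\right)^{2} = \left(-3\right)^{2} = 9$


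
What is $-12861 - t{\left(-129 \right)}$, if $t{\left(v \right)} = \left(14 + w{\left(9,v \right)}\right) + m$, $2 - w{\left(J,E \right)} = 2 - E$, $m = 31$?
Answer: $-12777$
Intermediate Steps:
$w{\left(J,E \right)} = E$ ($w{\left(J,E \right)} = 2 - \left(2 - E\right) = 2 + \left(-2 + E\right) = E$)
$t{\left(v \right)} = 45 + v$ ($t{\left(v \right)} = \left(14 + v\right) + 31 = 45 + v$)
$-12861 - t{\left(-129 \right)} = -12861 - \left(45 - 129\right) = -12861 - -84 = -12861 + 84 = -12777$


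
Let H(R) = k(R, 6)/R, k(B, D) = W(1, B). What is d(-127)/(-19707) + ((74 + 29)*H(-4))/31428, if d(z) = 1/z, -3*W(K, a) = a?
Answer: -85897661/78657652692 ≈ -0.0010920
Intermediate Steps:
W(K, a) = -a/3
k(B, D) = -B/3
H(R) = -⅓ (H(R) = (-R/3)/R = -⅓)
d(-127)/(-19707) + ((74 + 29)*H(-4))/31428 = 1/(-127*(-19707)) + ((74 + 29)*(-⅓))/31428 = -1/127*(-1/19707) + (103*(-⅓))*(1/31428) = 1/2502789 - 103/3*1/31428 = 1/2502789 - 103/94284 = -85897661/78657652692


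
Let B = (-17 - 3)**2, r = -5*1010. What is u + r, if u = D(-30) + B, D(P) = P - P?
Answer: -4650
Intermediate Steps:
r = -5050
B = 400 (B = (-20)**2 = 400)
D(P) = 0
u = 400 (u = 0 + 400 = 400)
u + r = 400 - 5050 = -4650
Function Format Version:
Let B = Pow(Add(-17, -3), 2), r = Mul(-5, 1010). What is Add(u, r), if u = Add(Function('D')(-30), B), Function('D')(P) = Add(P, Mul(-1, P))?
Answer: -4650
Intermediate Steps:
r = -5050
B = 400 (B = Pow(-20, 2) = 400)
Function('D')(P) = 0
u = 400 (u = Add(0, 400) = 400)
Add(u, r) = Add(400, -5050) = -4650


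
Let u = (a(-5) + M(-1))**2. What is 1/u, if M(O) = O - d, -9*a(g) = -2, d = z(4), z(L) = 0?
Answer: 81/49 ≈ 1.6531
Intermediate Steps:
d = 0
a(g) = 2/9 (a(g) = -1/9*(-2) = 2/9)
M(O) = O (M(O) = O - 1*0 = O + 0 = O)
u = 49/81 (u = (2/9 - 1)**2 = (-7/9)**2 = 49/81 ≈ 0.60494)
1/u = 1/(49/81) = 81/49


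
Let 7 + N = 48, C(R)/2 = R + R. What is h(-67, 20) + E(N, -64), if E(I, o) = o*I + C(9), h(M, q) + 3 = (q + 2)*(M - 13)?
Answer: -4351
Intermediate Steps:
h(M, q) = -3 + (-13 + M)*(2 + q) (h(M, q) = -3 + (q + 2)*(M - 13) = -3 + (2 + q)*(-13 + M) = -3 + (-13 + M)*(2 + q))
C(R) = 4*R (C(R) = 2*(R + R) = 2*(2*R) = 4*R)
N = 41 (N = -7 + 48 = 41)
E(I, o) = 36 + I*o (E(I, o) = o*I + 4*9 = I*o + 36 = 36 + I*o)
h(-67, 20) + E(N, -64) = (-29 - 13*20 + 2*(-67) - 67*20) + (36 + 41*(-64)) = (-29 - 260 - 134 - 1340) + (36 - 2624) = -1763 - 2588 = -4351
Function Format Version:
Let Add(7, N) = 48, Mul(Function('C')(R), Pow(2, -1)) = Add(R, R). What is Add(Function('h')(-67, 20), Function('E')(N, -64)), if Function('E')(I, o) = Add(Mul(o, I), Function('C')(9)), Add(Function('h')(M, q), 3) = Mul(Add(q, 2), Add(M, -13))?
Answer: -4351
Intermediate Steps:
Function('h')(M, q) = Add(-3, Mul(Add(-13, M), Add(2, q))) (Function('h')(M, q) = Add(-3, Mul(Add(q, 2), Add(M, -13))) = Add(-3, Mul(Add(2, q), Add(-13, M))) = Add(-3, Mul(Add(-13, M), Add(2, q))))
Function('C')(R) = Mul(4, R) (Function('C')(R) = Mul(2, Add(R, R)) = Mul(2, Mul(2, R)) = Mul(4, R))
N = 41 (N = Add(-7, 48) = 41)
Function('E')(I, o) = Add(36, Mul(I, o)) (Function('E')(I, o) = Add(Mul(o, I), Mul(4, 9)) = Add(Mul(I, o), 36) = Add(36, Mul(I, o)))
Add(Function('h')(-67, 20), Function('E')(N, -64)) = Add(Add(-29, Mul(-13, 20), Mul(2, -67), Mul(-67, 20)), Add(36, Mul(41, -64))) = Add(Add(-29, -260, -134, -1340), Add(36, -2624)) = Add(-1763, -2588) = -4351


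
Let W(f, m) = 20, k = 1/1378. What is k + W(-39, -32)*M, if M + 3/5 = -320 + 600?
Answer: 7700265/1378 ≈ 5588.0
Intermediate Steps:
k = 1/1378 ≈ 0.00072569
M = 1397/5 (M = -⅗ + (-320 + 600) = -⅗ + 280 = 1397/5 ≈ 279.40)
k + W(-39, -32)*M = 1/1378 + 20*(1397/5) = 1/1378 + 5588 = 7700265/1378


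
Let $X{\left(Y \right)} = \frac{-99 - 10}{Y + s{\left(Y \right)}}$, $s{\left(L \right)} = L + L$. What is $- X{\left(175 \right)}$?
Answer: $\frac{109}{525} \approx 0.20762$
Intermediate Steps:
$s{\left(L \right)} = 2 L$
$X{\left(Y \right)} = - \frac{109}{3 Y}$ ($X{\left(Y \right)} = \frac{-99 - 10}{Y + 2 Y} = - \frac{109}{3 Y}$)
$- X{\left(175 \right)} = - \frac{-109}{3 \cdot 175} = \left(-1\right) \left(- \frac{109}{525}\right) = \frac{109}{525}$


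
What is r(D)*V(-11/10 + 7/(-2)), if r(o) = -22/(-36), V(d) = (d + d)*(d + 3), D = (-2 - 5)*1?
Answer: 2024/225 ≈ 8.9956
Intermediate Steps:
D = -7 (D = -7*1 = -7)
V(d) = 2*d*(3 + d) (V(d) = (2*d)*(3 + d) = 2*d*(3 + d))
r(o) = 11/18 (r(o) = -22*(-1/36) = 11/18)
r(D)*V(-11/10 + 7/(-2)) = 11*(2*(-11/10 + 7/(-2))*(3 + (-11/10 + 7/(-2))))/18 = 11*(2*(-11*1/10 + 7*(-1/2))*(3 + (-11*1/10 + 7*(-1/2))))/18 = 11*(2*(-11/10 - 7/2)*(3 + (-11/10 - 7/2)))/18 = 11*(2*(-23/5)*(3 - 23/5))/18 = 11*(2*(-23/5)*(-8/5))/18 = (11/18)*(368/25) = 2024/225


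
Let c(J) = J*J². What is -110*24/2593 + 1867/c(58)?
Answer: -510254549/505925416 ≈ -1.0086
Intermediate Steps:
c(J) = J³
-110*24/2593 + 1867/c(58) = -110*24/2593 + 1867/(58³) = -2640*1/2593 + 1867/195112 = -2640/2593 + 1867*(1/195112) = -2640/2593 + 1867/195112 = -510254549/505925416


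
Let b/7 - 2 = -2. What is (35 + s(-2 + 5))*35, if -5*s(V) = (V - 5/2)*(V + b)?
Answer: 2429/2 ≈ 1214.5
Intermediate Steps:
b = 0 (b = 14 + 7*(-2) = 14 - 14 = 0)
s(V) = -V*(-5/2 + V)/5 (s(V) = -(V - 5/2)*(V + 0)/5 = -(V - 5*½)*V/5 = -(V - 5/2)*V/5 = -(-5/2 + V)*V/5 = -V*(-5/2 + V)/5)
(35 + s(-2 + 5))*35 = (35 + (-2 + 5)*(5 - 2*(-2 + 5))/10)*35 = (35 + (⅒)*3*(5 - 2*3))*35 = (35 + (⅒)*3*(5 - 6))*35 = (35 + (⅒)*3*(-1))*35 = (35 - 3/10)*35 = (347/10)*35 = 2429/2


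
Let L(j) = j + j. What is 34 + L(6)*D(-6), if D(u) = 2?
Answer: 58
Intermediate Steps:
L(j) = 2*j
34 + L(6)*D(-6) = 34 + (2*6)*2 = 34 + 12*2 = 34 + 24 = 58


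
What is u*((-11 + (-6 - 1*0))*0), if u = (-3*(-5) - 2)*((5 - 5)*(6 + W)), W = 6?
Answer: 0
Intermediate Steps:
u = 0 (u = (-3*(-5) - 2)*((5 - 5)*(6 + 6)) = (15 - 2)*(0*12) = 13*0 = 0)
u*((-11 + (-6 - 1*0))*0) = 0*((-11 + (-6 - 1*0))*0) = 0*((-11 + (-6 + 0))*0) = 0*((-11 - 6)*0) = 0*(-17*0) = 0*0 = 0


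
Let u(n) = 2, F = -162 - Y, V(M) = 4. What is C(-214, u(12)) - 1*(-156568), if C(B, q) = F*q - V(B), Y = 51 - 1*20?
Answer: 156178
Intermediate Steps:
Y = 31 (Y = 51 - 20 = 31)
F = -193 (F = -162 - 1*31 = -162 - 31 = -193)
C(B, q) = -4 - 193*q (C(B, q) = -193*q - 1*4 = -193*q - 4 = -4 - 193*q)
C(-214, u(12)) - 1*(-156568) = (-4 - 193*2) - 1*(-156568) = (-4 - 386) + 156568 = -390 + 156568 = 156178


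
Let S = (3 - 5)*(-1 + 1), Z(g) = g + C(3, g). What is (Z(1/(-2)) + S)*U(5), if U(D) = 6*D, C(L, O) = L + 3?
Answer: 165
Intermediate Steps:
C(L, O) = 3 + L
Z(g) = 6 + g (Z(g) = g + (3 + 3) = g + 6 = 6 + g)
S = 0 (S = -2*0 = 0)
(Z(1/(-2)) + S)*U(5) = ((6 + 1/(-2)) + 0)*(6*5) = ((6 + 1*(-½)) + 0)*30 = ((6 - ½) + 0)*30 = (11/2 + 0)*30 = (11/2)*30 = 165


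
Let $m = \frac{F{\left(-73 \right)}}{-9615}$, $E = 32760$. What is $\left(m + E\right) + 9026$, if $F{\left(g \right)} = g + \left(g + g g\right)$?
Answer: $\frac{401767207}{9615} \approx 41785.0$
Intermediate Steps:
$F{\left(g \right)} = g^{2} + 2 g$ ($F{\left(g \right)} = g + \left(g + g^{2}\right) = g^{2} + 2 g$)
$m = - \frac{5183}{9615}$ ($m = \frac{\left(-73\right) \left(2 - 73\right)}{-9615} = \left(-73\right) \left(-71\right) \left(- \frac{1}{9615}\right) = 5183 \left(- \frac{1}{9615}\right) = - \frac{5183}{9615} \approx -0.53905$)
$\left(m + E\right) + 9026 = \left(- \frac{5183}{9615} + 32760\right) + 9026 = \frac{314982217}{9615} + 9026 = \frac{401767207}{9615}$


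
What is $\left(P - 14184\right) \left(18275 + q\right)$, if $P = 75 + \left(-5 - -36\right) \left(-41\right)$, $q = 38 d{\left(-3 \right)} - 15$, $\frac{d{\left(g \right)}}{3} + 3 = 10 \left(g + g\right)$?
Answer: $-170379640$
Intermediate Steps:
$d{\left(g \right)} = -9 + 60 g$ ($d{\left(g \right)} = -9 + 3 \cdot 10 \left(g + g\right) = -9 + 3 \cdot 10 \cdot 2 g = -9 + 3 \cdot 20 g = -9 + 60 g$)
$q = -7197$ ($q = 38 \left(-9 + 60 \left(-3\right)\right) - 15 = 38 \left(-9 - 180\right) - 15 = 38 \left(-189\right) - 15 = -7182 - 15 = -7197$)
$P = -1196$ ($P = 75 + \left(-5 + 36\right) \left(-41\right) = 75 + 31 \left(-41\right) = 75 - 1271 = -1196$)
$\left(P - 14184\right) \left(18275 + q\right) = \left(-1196 - 14184\right) \left(18275 - 7197\right) = \left(-15380\right) 11078 = -170379640$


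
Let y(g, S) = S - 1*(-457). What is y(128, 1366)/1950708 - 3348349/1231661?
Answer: -6529405863089/2402610965988 ≈ -2.7176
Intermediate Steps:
y(g, S) = 457 + S (y(g, S) = S + 457 = 457 + S)
y(128, 1366)/1950708 - 3348349/1231661 = (457 + 1366)/1950708 - 3348349/1231661 = 1823*(1/1950708) - 3348349*1/1231661 = 1823/1950708 - 3348349/1231661 = -6529405863089/2402610965988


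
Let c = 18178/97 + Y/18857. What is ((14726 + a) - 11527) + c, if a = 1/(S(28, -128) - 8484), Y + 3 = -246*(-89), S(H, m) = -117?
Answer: 53294285398915/15732338529 ≈ 3387.6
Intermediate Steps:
Y = 21891 (Y = -3 - 246*(-89) = -3 + 21894 = 21891)
c = 344905973/1829129 (c = 18178/97 + 21891/18857 = 344905973/1829129 ≈ 188.56)
a = -1/8601 (a = 1/(-117 - 8484) = 1/(-8601) = -1/8601 ≈ -0.00011627)
((14726 + a) - 11527) + c = ((14726 - 1/8601) - 11527) + 344905973/1829129 = (126658325/8601 - 11527) + 344905973/1829129 = 27514598/8601 + 344905973/1829129 = 53294285398915/15732338529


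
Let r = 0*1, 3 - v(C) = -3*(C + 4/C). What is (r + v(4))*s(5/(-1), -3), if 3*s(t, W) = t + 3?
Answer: -12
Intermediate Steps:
v(C) = 3 + 3*C + 12/C (v(C) = 3 - (-3)*(C + 4/C) = 3 - (-12/C - 3*C) = 3 + (3*C + 12/C) = 3 + 3*C + 12/C)
s(t, W) = 1 + t/3 (s(t, W) = (t + 3)/3 = (3 + t)/3 = 1 + t/3)
r = 0
(r + v(4))*s(5/(-1), -3) = (0 + (3 + 3*4 + 12/4))*(1 + (5/(-1))/3) = (0 + (3 + 12 + 12*(¼)))*(1 + (5*(-1))/3) = (0 + (3 + 12 + 3))*(1 + (⅓)*(-5)) = (0 + 18)*(1 - 5/3) = 18*(-⅔) = -12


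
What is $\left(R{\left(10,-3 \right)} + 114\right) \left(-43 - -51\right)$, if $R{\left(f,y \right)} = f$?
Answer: $992$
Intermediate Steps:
$\left(R{\left(10,-3 \right)} + 114\right) \left(-43 - -51\right) = \left(10 + 114\right) \left(-43 - -51\right) = 124 \left(-43 + 51\right) = 124 \cdot 8 = 992$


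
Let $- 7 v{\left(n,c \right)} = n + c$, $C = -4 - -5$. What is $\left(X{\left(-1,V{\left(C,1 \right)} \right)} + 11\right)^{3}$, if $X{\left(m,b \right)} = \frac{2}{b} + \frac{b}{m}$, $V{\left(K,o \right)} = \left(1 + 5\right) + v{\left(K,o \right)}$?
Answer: $\frac{491169069}{2744000} \approx 179.0$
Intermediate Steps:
$C = 1$ ($C = -4 + 5 = 1$)
$v{\left(n,c \right)} = - \frac{c}{7} - \frac{n}{7}$ ($v{\left(n,c \right)} = - \frac{n + c}{7} = - \frac{c + n}{7} = - \frac{c}{7} - \frac{n}{7}$)
$V{\left(K,o \right)} = 6 - \frac{K}{7} - \frac{o}{7}$ ($V{\left(K,o \right)} = \left(1 + 5\right) - \left(\frac{K}{7} + \frac{o}{7}\right) = 6 - \left(\frac{K}{7} + \frac{o}{7}\right) = 6 - \frac{K}{7} - \frac{o}{7}$)
$\left(X{\left(-1,V{\left(C,1 \right)} \right)} + 11\right)^{3} = \left(\left(\frac{2}{6 - \frac{1}{7} - \frac{1}{7}} + \frac{6 - \frac{1}{7} - \frac{1}{7}}{-1}\right) + 11\right)^{3} = \left(\left(\frac{2}{6 - \frac{1}{7} - \frac{1}{7}} + \left(6 - \frac{1}{7} - \frac{1}{7}\right) \left(-1\right)\right) + 11\right)^{3} = \left(\left(\frac{2}{\frac{40}{7}} + \frac{40}{7} \left(-1\right)\right) + 11\right)^{3} = \left(\left(2 \cdot \frac{7}{40} - \frac{40}{7}\right) + 11\right)^{3} = \left(\left(\frac{7}{20} - \frac{40}{7}\right) + 11\right)^{3} = \left(- \frac{751}{140} + 11\right)^{3} = \left(\frac{789}{140}\right)^{3} = \frac{491169069}{2744000}$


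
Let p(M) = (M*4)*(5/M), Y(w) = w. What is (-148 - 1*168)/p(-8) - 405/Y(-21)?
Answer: 122/35 ≈ 3.4857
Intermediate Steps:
p(M) = 20 (p(M) = (4*M)*(5/M) = 20)
(-148 - 1*168)/p(-8) - 405/Y(-21) = (-148 - 1*168)/20 - 405/(-21) = (-148 - 168)*(1/20) - 405*(-1/21) = -316*1/20 + 135/7 = -79/5 + 135/7 = 122/35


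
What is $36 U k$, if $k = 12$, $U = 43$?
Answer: $18576$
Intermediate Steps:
$36 U k = 36 \cdot 43 \cdot 12 = 1548 \cdot 12 = 18576$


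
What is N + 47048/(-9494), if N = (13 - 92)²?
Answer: 29602503/4747 ≈ 6236.0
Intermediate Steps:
N = 6241 (N = (-79)² = 6241)
N + 47048/(-9494) = 6241 + 47048/(-9494) = 6241 + 47048*(-1/9494) = 6241 - 23524/4747 = 29602503/4747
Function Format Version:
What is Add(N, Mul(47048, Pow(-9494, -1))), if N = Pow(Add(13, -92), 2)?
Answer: Rational(29602503, 4747) ≈ 6236.0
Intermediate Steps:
N = 6241 (N = Pow(-79, 2) = 6241)
Add(N, Mul(47048, Pow(-9494, -1))) = Add(6241, Mul(47048, Pow(-9494, -1))) = Add(6241, Mul(47048, Rational(-1, 9494))) = Add(6241, Rational(-23524, 4747)) = Rational(29602503, 4747)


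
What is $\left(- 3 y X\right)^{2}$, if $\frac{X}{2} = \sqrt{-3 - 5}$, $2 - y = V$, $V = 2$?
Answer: $0$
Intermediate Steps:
$y = 0$ ($y = 2 - 2 = 0$)
$X = 4 i \sqrt{2}$ ($X = 2 \sqrt{-3 - 5} = 2 \sqrt{-8} = 2 \cdot 2 i \sqrt{2} = 4 i \sqrt{2} \approx 5.6569 i$)
$\left(- 3 y X\right)^{2} = \left(\left(-3\right) 0 \cdot 4 i \sqrt{2}\right)^{2} = \left(0 \cdot 4 i \sqrt{2}\right)^{2} = 0^{2} = 0$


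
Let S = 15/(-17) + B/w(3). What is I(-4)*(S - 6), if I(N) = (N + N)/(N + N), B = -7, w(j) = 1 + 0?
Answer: -236/17 ≈ -13.882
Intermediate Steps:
w(j) = 1
I(N) = 1 (I(N) = (2*N)/((2*N)) = (2*N)*(1/(2*N)) = 1)
S = -134/17 (S = 15/(-17) - 7/1 = 15*(-1/17) - 7*1 = -15/17 - 7 = -134/17 ≈ -7.8824)
I(-4)*(S - 6) = 1*(-134/17 - 6) = 1*(-236/17) = -236/17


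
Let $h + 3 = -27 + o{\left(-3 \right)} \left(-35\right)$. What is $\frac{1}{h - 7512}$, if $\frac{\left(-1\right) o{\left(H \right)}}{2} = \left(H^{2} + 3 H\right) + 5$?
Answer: $- \frac{1}{7192} \approx -0.00013904$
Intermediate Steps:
$o{\left(H \right)} = -10 - 6 H - 2 H^{2}$ ($o{\left(H \right)} = - 2 \left(\left(H^{2} + 3 H\right) + 5\right) = - 2 \left(5 + H^{2} + 3 H\right) = -10 - 6 H - 2 H^{2}$)
$h = 320$ ($h = -3 - \left(27 - \left(-10 - -18 - 2 \left(-3\right)^{2}\right) \left(-35\right)\right) = -3 - \left(27 - \left(-10 + 18 - 18\right) \left(-35\right)\right) = -3 - -323 = -3 + \left(-27 + 350\right) = -3 + 323 = 320$)
$\frac{1}{h - 7512} = \frac{1}{320 - 7512} = \frac{1}{-7192} = - \frac{1}{7192}$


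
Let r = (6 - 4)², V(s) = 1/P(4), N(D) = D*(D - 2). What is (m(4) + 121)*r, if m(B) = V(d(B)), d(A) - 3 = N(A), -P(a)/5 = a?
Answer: 2419/5 ≈ 483.80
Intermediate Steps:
P(a) = -5*a
N(D) = D*(-2 + D)
d(A) = 3 + A*(-2 + A)
V(s) = -1/20 (V(s) = 1/(-5*4) = 1/(-20) = -1/20)
m(B) = -1/20
r = 4 (r = 2² = 4)
(m(4) + 121)*r = (-1/20 + 121)*4 = (2419/20)*4 = 2419/5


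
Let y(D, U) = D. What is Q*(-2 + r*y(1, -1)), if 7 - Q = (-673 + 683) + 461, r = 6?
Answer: -1856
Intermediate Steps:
Q = -464 (Q = 7 - ((-673 + 683) + 461) = 7 - (10 + 461) = 7 - 1*471 = 7 - 471 = -464)
Q*(-2 + r*y(1, -1)) = -464*(-2 + 6*1) = -464*(-2 + 6) = -464*4 = -1856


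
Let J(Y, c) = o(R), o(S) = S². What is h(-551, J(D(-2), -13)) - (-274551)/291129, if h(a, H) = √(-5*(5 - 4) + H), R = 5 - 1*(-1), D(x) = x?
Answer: 91517/97043 + √31 ≈ 6.5108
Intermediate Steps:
R = 6 (R = 5 + 1 = 6)
J(Y, c) = 36 (J(Y, c) = 6² = 36)
h(a, H) = √(-5 + H) (h(a, H) = √(-5*1 + H) = √(-5 + H))
h(-551, J(D(-2), -13)) - (-274551)/291129 = √(-5 + 36) - (-274551)/291129 = √31 - (-274551)/291129 = √31 - 1*(-91517/97043) = √31 + 91517/97043 = 91517/97043 + √31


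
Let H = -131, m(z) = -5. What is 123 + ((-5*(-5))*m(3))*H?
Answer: 16498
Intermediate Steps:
123 + ((-5*(-5))*m(3))*H = 123 + (-5*(-5)*(-5))*(-131) = 123 + (25*(-5))*(-131) = 123 - 125*(-131) = 123 + 16375 = 16498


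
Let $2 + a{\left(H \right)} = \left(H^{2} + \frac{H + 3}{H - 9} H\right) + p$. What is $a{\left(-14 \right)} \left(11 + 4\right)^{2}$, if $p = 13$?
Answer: $\frac{1036575}{23} \approx 45069.0$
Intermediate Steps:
$a{\left(H \right)} = 11 + H^{2} + \frac{H \left(3 + H\right)}{-9 + H}$ ($a{\left(H \right)} = -2 + \left(\left(H^{2} + \frac{H + 3}{H - 9} H\right) + 13\right) = -2 + \left(\left(H^{2} + \frac{3 + H}{-9 + H} H\right) + 13\right) = -2 + \left(\left(H^{2} + \frac{H \left(3 + H\right)}{-9 + H}\right) + 13\right) = -2 + \left(13 + H^{2} + \frac{H \left(3 + H\right)}{-9 + H}\right) = 11 + H^{2} + \frac{H \left(3 + H\right)}{-9 + H}$)
$a{\left(-14 \right)} \left(11 + 4\right)^{2} = \frac{-99 + \left(-14\right)^{3} - 8 \left(-14\right)^{2} + 14 \left(-14\right)}{-9 - 14} \left(11 + 4\right)^{2} = \frac{-99 - 2744 - 1568 - 196}{-23} \cdot 15^{2} = - \frac{-99 - 2744 - 1568 - 196}{23} \cdot 225 = \left(- \frac{1}{23}\right) \left(-4607\right) 225 = \frac{4607}{23} \cdot 225 = \frac{1036575}{23}$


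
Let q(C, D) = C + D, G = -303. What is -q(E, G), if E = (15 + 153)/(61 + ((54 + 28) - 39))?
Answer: 3918/13 ≈ 301.38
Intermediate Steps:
E = 21/13 (E = 168/(61 + (82 - 39)) = 168/(61 + 43) = 168/104 = 168*(1/104) = 21/13 ≈ 1.6154)
-q(E, G) = -(21/13 - 303) = -1*(-3918/13) = 3918/13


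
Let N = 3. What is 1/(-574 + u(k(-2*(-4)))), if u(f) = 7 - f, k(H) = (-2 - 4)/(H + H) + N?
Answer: -8/4557 ≈ -0.0017555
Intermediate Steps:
k(H) = 3 - 3/H (k(H) = (-2 - 4)/(H + H) + 3 = -6*1/(2*H) + 3 = -3/H + 3 = 3 - 3/H)
1/(-574 + u(k(-2*(-4)))) = 1/(-574 + (7 - (3 - 3/((-2*(-4)))))) = 1/(-574 + (7 - (3 - 3/8))) = 1/(-574 + (7 - 1*21/8)) = 1/(-574 + (7 - 21/8)) = 1/(-574 + 35/8) = 1/(-4557/8) = -8/4557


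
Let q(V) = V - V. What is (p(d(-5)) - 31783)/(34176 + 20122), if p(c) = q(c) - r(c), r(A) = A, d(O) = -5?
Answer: -15889/27149 ≈ -0.58525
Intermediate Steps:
q(V) = 0
p(c) = -c (p(c) = 0 - c = -c)
(p(d(-5)) - 31783)/(34176 + 20122) = (-1*(-5) - 31783)/(34176 + 20122) = (5 - 31783)/54298 = -31778*1/54298 = -15889/27149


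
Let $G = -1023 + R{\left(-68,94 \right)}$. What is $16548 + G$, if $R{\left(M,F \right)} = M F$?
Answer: $9133$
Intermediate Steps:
$R{\left(M,F \right)} = F M$
$G = -7415$ ($G = -1023 + 94 \left(-68\right) = -1023 - 6392 = -7415$)
$16548 + G = 16548 - 7415 = 9133$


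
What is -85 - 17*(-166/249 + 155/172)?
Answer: -45917/516 ≈ -88.986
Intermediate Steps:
-85 - 17*(-166/249 + 155/172) = -85 - 17*(-166*1/249 + 155*(1/172)) = -85 - 17*(-2/3 + 155/172) = -85 - 17*121/516 = -85 - 2057/516 = -45917/516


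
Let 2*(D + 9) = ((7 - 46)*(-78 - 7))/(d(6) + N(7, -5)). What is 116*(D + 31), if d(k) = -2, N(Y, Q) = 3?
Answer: 194822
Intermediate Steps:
D = 3297/2 (D = -9 + (((7 - 46)*(-78 - 7))/(-2 + 3))/2 = -9 + (-39*(-85)/1)/2 = -9 + (3315*1)/2 = -9 + (½)*3315 = -9 + 3315/2 = 3297/2 ≈ 1648.5)
116*(D + 31) = 116*(3297/2 + 31) = 116*(3359/2) = 194822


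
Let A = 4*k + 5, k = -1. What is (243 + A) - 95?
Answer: 149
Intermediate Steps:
A = 1 (A = 4*(-1) + 5 = -4 + 5 = 1)
(243 + A) - 95 = (243 + 1) - 95 = 244 - 95 = 149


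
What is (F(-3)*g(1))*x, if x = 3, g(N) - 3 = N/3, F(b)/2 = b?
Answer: -60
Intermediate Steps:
F(b) = 2*b
g(N) = 3 + N/3
(F(-3)*g(1))*x = ((2*(-3))*(3 + (1/3)*1))*3 = -6*(3 + 1/3)*3 = -6*10/3*3 = -20*3 = -60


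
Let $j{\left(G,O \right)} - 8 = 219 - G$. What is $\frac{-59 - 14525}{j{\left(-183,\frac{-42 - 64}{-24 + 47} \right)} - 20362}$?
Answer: $\frac{1823}{2494} \approx 0.73095$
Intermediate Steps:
$j{\left(G,O \right)} = 227 - G$ ($j{\left(G,O \right)} = 8 - \left(-219 + G\right) = 227 - G$)
$\frac{-59 - 14525}{j{\left(-183,\frac{-42 - 64}{-24 + 47} \right)} - 20362} = \frac{-59 - 14525}{\left(227 - -183\right) - 20362} = - \frac{14584}{\left(227 + 183\right) - 20362} = - \frac{14584}{410 - 20362} = - \frac{14584}{-19952} = \left(-14584\right) \left(- \frac{1}{19952}\right) = \frac{1823}{2494}$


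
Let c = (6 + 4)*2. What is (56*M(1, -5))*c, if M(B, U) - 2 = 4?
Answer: 6720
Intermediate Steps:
M(B, U) = 6 (M(B, U) = 2 + 4 = 6)
c = 20 (c = 10*2 = 20)
(56*M(1, -5))*c = (56*6)*20 = 336*20 = 6720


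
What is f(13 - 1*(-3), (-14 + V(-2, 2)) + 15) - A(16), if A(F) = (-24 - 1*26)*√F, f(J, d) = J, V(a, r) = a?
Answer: 216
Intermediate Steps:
A(F) = -50*√F (A(F) = (-24 - 26)*√F = -50*√F)
f(13 - 1*(-3), (-14 + V(-2, 2)) + 15) - A(16) = (13 - 1*(-3)) - (-50)*√16 = (13 + 3) - (-50)*4 = 16 - 1*(-200) = 16 + 200 = 216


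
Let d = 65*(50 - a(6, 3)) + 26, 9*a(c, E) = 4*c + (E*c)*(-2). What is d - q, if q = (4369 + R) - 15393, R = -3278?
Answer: 52994/3 ≈ 17665.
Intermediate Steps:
a(c, E) = 4*c/9 - 2*E*c/9 (a(c, E) = (4*c + (E*c)*(-2))/9 = (4*c - 2*E*c)/9 = 4*c/9 - 2*E*c/9)
q = -14302 (q = (4369 - 3278) - 15393 = 1091 - 15393 = -14302)
d = 10088/3 (d = 65*(50 - 2*6*(2 - 1*3)/9) + 26 = 65*(50 - 2*6*(2 - 3)/9) + 26 = 65*(50 - 2*6*(-1)/9) + 26 = 65*(50 - 1*(-4/3)) + 26 = 65*(50 + 4/3) + 26 = 65*(154/3) + 26 = 10010/3 + 26 = 10088/3 ≈ 3362.7)
d - q = 10088/3 - 1*(-14302) = 10088/3 + 14302 = 52994/3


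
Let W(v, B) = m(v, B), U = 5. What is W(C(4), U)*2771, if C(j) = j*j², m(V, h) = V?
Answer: 177344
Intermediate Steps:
C(j) = j³
W(v, B) = v
W(C(4), U)*2771 = 4³*2771 = 64*2771 = 177344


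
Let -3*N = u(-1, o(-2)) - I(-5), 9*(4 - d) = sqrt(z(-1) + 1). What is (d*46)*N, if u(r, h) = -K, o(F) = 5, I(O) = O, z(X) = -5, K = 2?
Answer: -184 + 92*I/9 ≈ -184.0 + 10.222*I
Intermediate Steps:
u(r, h) = -2 (u(r, h) = -1*2 = -2)
d = 4 - 2*I/9 (d = 4 - sqrt(-5 + 1)/9 = 4 - 2*I/9 ≈ 4.0 - 0.22222*I)
N = -1 (N = -(-2 - 1*(-5))/3 = -(-2 + 5)/3 = -1/3*3 = -1)
(d*46)*N = ((4 - 2*I/9)*46)*(-1) = (184 - 92*I/9)*(-1) = -184 + 92*I/9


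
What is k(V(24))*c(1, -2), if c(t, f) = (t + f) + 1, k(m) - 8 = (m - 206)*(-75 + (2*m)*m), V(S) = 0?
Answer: 0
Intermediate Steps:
k(m) = 8 + (-206 + m)*(-75 + 2*m**2) (k(m) = 8 + (m - 206)*(-75 + (2*m)*m) = 8 + (-206 + m)*(-75 + 2*m**2))
c(t, f) = 1 + f + t (c(t, f) = (f + t) + 1 = 1 + f + t)
k(V(24))*c(1, -2) = (15458 - 412*0**2 - 75*0 + 2*0**3)*(1 - 2 + 1) = (15458 - 412*0 + 0 + 2*0)*0 = (15458 + 0 + 0 + 0)*0 = 15458*0 = 0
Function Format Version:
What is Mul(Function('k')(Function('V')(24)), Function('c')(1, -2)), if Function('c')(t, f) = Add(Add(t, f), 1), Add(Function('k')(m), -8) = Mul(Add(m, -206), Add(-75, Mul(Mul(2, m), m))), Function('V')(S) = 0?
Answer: 0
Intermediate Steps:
Function('k')(m) = Add(8, Mul(Add(-206, m), Add(-75, Mul(2, Pow(m, 2))))) (Function('k')(m) = Add(8, Mul(Add(m, -206), Add(-75, Mul(Mul(2, m), m)))) = Add(8, Mul(Add(-206, m), Add(-75, Mul(2, Pow(m, 2))))))
Function('c')(t, f) = Add(1, f, t) (Function('c')(t, f) = Add(Add(f, t), 1) = Add(1, f, t))
Mul(Function('k')(Function('V')(24)), Function('c')(1, -2)) = Mul(Add(15458, Mul(-412, Pow(0, 2)), Mul(-75, 0), Mul(2, Pow(0, 3))), Add(1, -2, 1)) = Mul(Add(15458, Mul(-412, 0), 0, Mul(2, 0)), 0) = Mul(Add(15458, 0, 0, 0), 0) = Mul(15458, 0) = 0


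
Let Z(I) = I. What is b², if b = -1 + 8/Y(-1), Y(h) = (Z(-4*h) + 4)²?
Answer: 49/64 ≈ 0.76563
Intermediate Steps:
Y(h) = (4 - 4*h)² (Y(h) = (-4*h + 4)² = (4 - 4*h)²)
b = -7/8 (b = -1 + 8/((16*(-1 - 1)²)) = -1 + 8/((16*(-2)²)) = -1 + 8/((16*4)) = -1 + 8/64 = -1 + 8*(1/64) = -1 + ⅛ = -7/8 ≈ -0.87500)
b² = (-7/8)² = 49/64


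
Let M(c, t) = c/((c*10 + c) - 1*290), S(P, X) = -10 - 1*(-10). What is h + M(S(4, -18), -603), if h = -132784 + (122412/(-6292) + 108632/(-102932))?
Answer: -5375662173589/40478009 ≈ -1.3280e+5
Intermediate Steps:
S(P, X) = 0 (S(P, X) = -10 + 10 = 0)
M(c, t) = c/(-290 + 11*c) (M(c, t) = c/((10*c + c) - 290) = c/(11*c - 290) = c/(-290 + 11*c))
h = -5375662173589/40478009 (h = -132784 + (122412*(-1/6292) + 108632*(-1/102932)) = -132784 + (-30603/1573 - 27158/25733) = -132784 - 830226533/40478009 = -5375662173589/40478009 ≈ -1.3280e+5)
h + M(S(4, -18), -603) = -5375662173589/40478009 + 0/(-290 + 11*0) = -5375662173589/40478009 + 0/(-290 + 0) = -5375662173589/40478009 + 0/(-290) = -5375662173589/40478009 + 0*(-1/290) = -5375662173589/40478009 + 0 = -5375662173589/40478009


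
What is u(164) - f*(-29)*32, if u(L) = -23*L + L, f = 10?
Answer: 5672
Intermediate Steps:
u(L) = -22*L
u(164) - f*(-29)*32 = -22*164 - 10*(-29)*32 = -3608 - (-290)*32 = -3608 - 1*(-9280) = -3608 + 9280 = 5672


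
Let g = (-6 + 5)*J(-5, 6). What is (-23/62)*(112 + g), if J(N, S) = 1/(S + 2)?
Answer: -20585/496 ≈ -41.502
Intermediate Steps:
J(N, S) = 1/(2 + S)
g = -1/8 (g = (-6 + 5)/(2 + 6) = -1/8 ≈ -0.12500)
(-23/62)*(112 + g) = (-23/62)*(112 - 1/8) = -23*1/62*(895/8) = -23/62*895/8 = -20585/496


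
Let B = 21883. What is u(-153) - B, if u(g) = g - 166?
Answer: -22202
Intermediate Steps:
u(g) = -166 + g
u(-153) - B = (-166 - 153) - 1*21883 = -319 - 21883 = -22202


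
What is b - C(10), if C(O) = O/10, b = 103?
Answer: 102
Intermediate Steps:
C(O) = O/10 (C(O) = O*(⅒) = O/10)
b - C(10) = 103 - 10/10 = 103 - 1*1 = 103 - 1 = 102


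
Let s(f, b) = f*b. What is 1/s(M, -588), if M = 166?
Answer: -1/97608 ≈ -1.0245e-5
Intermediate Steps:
s(f, b) = b*f
1/s(M, -588) = 1/(-588*166) = 1/(-97608) = -1/97608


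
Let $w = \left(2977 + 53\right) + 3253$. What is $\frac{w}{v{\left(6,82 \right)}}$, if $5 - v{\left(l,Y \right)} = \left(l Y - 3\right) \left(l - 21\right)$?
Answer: $\frac{6283}{7340} \approx 0.85599$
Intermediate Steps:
$w = 6283$ ($w = 3030 + 3253 = 6283$)
$v{\left(l,Y \right)} = 5 - \left(-21 + l\right) \left(-3 + Y l\right)$ ($v{\left(l,Y \right)} = 5 - \left(l Y - 3\right) \left(l - 21\right) = 5 - \left(Y l - 3\right) \left(-21 + l\right) = 5 - \left(-3 + Y l\right) \left(-21 + l\right) = 5 - \left(-21 + l\right) \left(-3 + Y l\right)$)
$\frac{w}{v{\left(6,82 \right)}} = \frac{6283}{-58 + 3 \cdot 6 - 82 \cdot 6^{2} + 21 \cdot 82 \cdot 6} = \frac{6283}{-58 + 18 - 82 \cdot 36 + 10332} = \frac{6283}{-58 + 18 - 2952 + 10332} = \frac{6283}{7340}$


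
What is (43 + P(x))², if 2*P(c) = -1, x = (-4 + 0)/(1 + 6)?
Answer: 7225/4 ≈ 1806.3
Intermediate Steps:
x = -4/7 ≈ -0.57143
P(c) = -½ (P(c) = (½)*(-1) = -½)
(43 + P(x))² = (43 - ½)² = (85/2)² = 7225/4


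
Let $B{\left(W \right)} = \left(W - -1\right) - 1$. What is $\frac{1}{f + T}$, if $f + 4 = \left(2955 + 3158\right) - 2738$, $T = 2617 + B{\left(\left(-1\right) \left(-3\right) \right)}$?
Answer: $\frac{1}{5991} \approx 0.00016692$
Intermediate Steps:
$B{\left(W \right)} = W$ ($B{\left(W \right)} = \left(W + 1\right) - 1 = \left(1 + W\right) - 1 = W$)
$T = 2620$ ($T = 2617 - -3 = 2617 + 3 = 2620$)
$f = 3371$ ($f = -4 + \left(\left(2955 + 3158\right) - 2738\right) = -4 + \left(6113 - 2738\right) = -4 + 3375 = 3371$)
$\frac{1}{f + T} = \frac{1}{3371 + 2620} = \frac{1}{5991}$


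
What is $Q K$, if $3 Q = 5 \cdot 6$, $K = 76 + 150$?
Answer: $2260$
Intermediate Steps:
$K = 226$
$Q = 10$ ($Q = \frac{5 \cdot 6}{3} = \frac{1}{3} \cdot 30 = 10$)
$Q K = 10 \cdot 226 = 2260$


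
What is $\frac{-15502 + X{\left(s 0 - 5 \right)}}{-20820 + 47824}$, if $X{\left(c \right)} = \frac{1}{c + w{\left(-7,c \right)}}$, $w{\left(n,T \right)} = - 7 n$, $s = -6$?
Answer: $- \frac{682087}{1188176} \approx -0.57406$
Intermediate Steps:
$X{\left(c \right)} = \frac{1}{49 + c}$ ($X{\left(c \right)} = \frac{1}{c - -49} = \frac{1}{c + 49} = \frac{1}{49 + c}$)
$\frac{-15502 + X{\left(s 0 - 5 \right)}}{-20820 + 47824} = \frac{-15502 + \frac{1}{49 - 5}}{-20820 + 47824} = \frac{-15502 + \frac{1}{49 + \left(0 - 5\right)}}{27004} = \left(-15502 + \frac{1}{49 - 5}\right) \frac{1}{27004} = \left(-15502 + \frac{1}{44}\right) \frac{1}{27004} = \left(- \frac{682087}{44}\right) \frac{1}{27004} = - \frac{682087}{1188176}$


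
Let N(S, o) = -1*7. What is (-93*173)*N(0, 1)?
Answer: 112623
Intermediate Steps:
N(S, o) = -7
(-93*173)*N(0, 1) = -93*173*(-7) = -16089*(-7) = 112623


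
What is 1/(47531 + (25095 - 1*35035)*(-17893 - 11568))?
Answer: 1/292889871 ≈ 3.4143e-9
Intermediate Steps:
1/(47531 + (25095 - 1*35035)*(-17893 - 11568)) = 1/(47531 + (25095 - 35035)*(-29461)) = 1/(47531 - 9940*(-29461)) = 1/(47531 + 292842340) = 1/292889871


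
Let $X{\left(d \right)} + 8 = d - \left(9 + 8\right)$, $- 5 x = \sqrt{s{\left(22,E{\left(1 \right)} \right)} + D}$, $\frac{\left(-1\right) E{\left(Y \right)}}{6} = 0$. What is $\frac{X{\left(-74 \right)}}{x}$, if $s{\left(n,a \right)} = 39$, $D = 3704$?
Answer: $\frac{495 \sqrt{3743}}{3743} \approx 8.0909$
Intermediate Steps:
$E{\left(Y \right)} = 0$ ($E{\left(Y \right)} = \left(-6\right) 0 = 0$)
$x = - \frac{\sqrt{3743}}{5}$ ($x = - \frac{\sqrt{39 + 3704}}{5} = - \frac{\sqrt{3743}}{5} \approx -12.236$)
$X{\left(d \right)} = -25 + d$ ($X{\left(d \right)} = -8 + \left(d - \left(9 + 8\right)\right) = -8 + \left(d - 17\right) = -8 + \left(-17 + d\right) = -25 + d$)
$\frac{X{\left(-74 \right)}}{x} = \frac{-25 - 74}{\left(- \frac{1}{5}\right) \sqrt{3743}} = - 99 \left(- \frac{5 \sqrt{3743}}{3743}\right) = \frac{495 \sqrt{3743}}{3743}$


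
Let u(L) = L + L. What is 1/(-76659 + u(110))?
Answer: -1/76439 ≈ -1.3082e-5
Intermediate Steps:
u(L) = 2*L
1/(-76659 + u(110)) = 1/(-76659 + 2*110) = 1/(-76659 + 220) = 1/(-76439) = -1/76439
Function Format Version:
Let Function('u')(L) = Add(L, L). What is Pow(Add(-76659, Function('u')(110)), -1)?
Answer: Rational(-1, 76439) ≈ -1.3082e-5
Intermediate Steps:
Function('u')(L) = Mul(2, L)
Pow(Add(-76659, Function('u')(110)), -1) = Pow(Add(-76659, Mul(2, 110)), -1) = Pow(Add(-76659, 220), -1) = Pow(-76439, -1) = Rational(-1, 76439)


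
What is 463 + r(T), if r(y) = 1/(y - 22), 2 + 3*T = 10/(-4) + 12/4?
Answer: 20833/45 ≈ 462.96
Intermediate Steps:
T = -½ (T = -⅔ + (10/(-4) + 12/4)/3 = -⅔ + (10*(-¼) + 12*(¼))/3 = -⅔ + (-5/2 + 3)/3 = -⅔ + (⅓)*(½) = -⅔ + ⅙ = -½ ≈ -0.50000)
r(y) = 1/(-22 + y)
463 + r(T) = 463 + 1/(-22 - ½) = 463 + 1/(-45/2) = 463 - 2/45 = 20833/45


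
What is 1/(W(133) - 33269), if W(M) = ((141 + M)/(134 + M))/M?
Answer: -35511/1181415185 ≈ -3.0058e-5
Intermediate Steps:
W(M) = (141 + M)/(M*(134 + M)) (W(M) = ((141 + M)/(134 + M))/M = (141 + M)/(M*(134 + M)))
1/(W(133) - 33269) = 1/((141 + 133)/(133*(134 + 133)) - 33269) = 1/((1/133)*274/267 - 33269) = 1/((1/133)*(1/267)*274 - 33269) = 1/(274/35511 - 33269) = 1/(-1181415185/35511) = -35511/1181415185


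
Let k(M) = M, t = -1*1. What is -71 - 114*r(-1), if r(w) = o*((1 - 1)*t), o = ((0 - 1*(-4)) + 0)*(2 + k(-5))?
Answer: -71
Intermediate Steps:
t = -1
o = -12 (o = ((0 - 1*(-4)) + 0)*(2 - 5) = ((0 + 4) + 0)*(-3) = (4 + 0)*(-3) = 4*(-3) = -12)
r(w) = 0 (r(w) = -12*(1 - 1)*(-1) = -0*(-1) = -12*0 = 0)
-71 - 114*r(-1) = -71 - 114*0 = -71 + 0 = -71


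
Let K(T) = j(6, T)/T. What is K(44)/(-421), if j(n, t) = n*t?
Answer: -6/421 ≈ -0.014252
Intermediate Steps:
K(T) = 6 (K(T) = (6*T)/T = 6)
K(44)/(-421) = 6/(-421) = 6*(-1/421) = -6/421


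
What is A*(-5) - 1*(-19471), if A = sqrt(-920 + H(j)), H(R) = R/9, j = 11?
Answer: 19471 - 5*I*sqrt(8269)/3 ≈ 19471.0 - 151.56*I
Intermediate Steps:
H(R) = R/9 (H(R) = R*(1/9) = R/9)
A = I*sqrt(8269)/3 (A = sqrt(-920 + (1/9)*11) = sqrt(-920 + 11/9) = sqrt(-8269/9) = I*sqrt(8269)/3 ≈ 30.311*I)
A*(-5) - 1*(-19471) = (I*sqrt(8269)/3)*(-5) - 1*(-19471) = -5*I*sqrt(8269)/3 + 19471 = 19471 - 5*I*sqrt(8269)/3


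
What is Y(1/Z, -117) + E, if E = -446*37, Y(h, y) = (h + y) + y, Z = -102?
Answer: -1707073/102 ≈ -16736.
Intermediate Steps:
Y(h, y) = h + 2*y
E = -16502
Y(1/Z, -117) + E = (1/(-102) + 2*(-117)) - 16502 = (-1/102 - 234) - 16502 = -23869/102 - 16502 = -1707073/102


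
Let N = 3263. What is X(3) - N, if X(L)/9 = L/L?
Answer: -3254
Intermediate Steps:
X(L) = 9 (X(L) = 9*(L/L) = 9*1 = 9)
X(3) - N = 9 - 1*3263 = 9 - 3263 = -3254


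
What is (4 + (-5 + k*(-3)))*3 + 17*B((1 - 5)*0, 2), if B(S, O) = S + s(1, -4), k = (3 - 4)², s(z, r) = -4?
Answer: -80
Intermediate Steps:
k = 1 (k = (-1)² = 1)
B(S, O) = -4 + S (B(S, O) = S - 4 = -4 + S)
(4 + (-5 + k*(-3)))*3 + 17*B((1 - 5)*0, 2) = (4 + (-5 + 1*(-3)))*3 + 17*(-4 + (1 - 5)*0) = (4 + (-5 - 3))*3 + 17*(-4 - 4*0) = (4 - 8)*3 + 17*(-4 + 0) = -4*3 + 17*(-4) = -12 - 68 = -80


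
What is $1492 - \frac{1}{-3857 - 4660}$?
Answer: $\frac{12707365}{8517} \approx 1492.0$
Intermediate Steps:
$1492 - \frac{1}{-3857 - 4660} = 1492 - \frac{1}{-8517} = 1492 - - \frac{1}{8517} = 1492 + \frac{1}{8517} = \frac{12707365}{8517}$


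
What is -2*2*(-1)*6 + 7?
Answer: 31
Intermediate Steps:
-2*2*(-1)*6 + 7 = -(-4)*6 + 7 = -2*(-12) + 7 = 24 + 7 = 31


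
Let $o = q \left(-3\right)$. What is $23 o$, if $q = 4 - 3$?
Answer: $-69$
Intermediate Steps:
$q = 1$ ($q = 4 - 3 = 1$)
$o = -3$ ($o = 1 \left(-3\right) = -3$)
$23 o = 23 \left(-3\right) = -69$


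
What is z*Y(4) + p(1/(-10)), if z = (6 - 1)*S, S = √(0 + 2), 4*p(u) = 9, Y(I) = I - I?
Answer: 9/4 ≈ 2.2500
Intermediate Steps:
Y(I) = 0
p(u) = 9/4 (p(u) = (¼)*9 = 9/4)
S = √2 ≈ 1.4142
z = 5*√2 (z = (6 - 1)*√2 = 5*√2 ≈ 7.0711)
z*Y(4) + p(1/(-10)) = (5*√2)*0 + 9/4 = 0 + 9/4 = 9/4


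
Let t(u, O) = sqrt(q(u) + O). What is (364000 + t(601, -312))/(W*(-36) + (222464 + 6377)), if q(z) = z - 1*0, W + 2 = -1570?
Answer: 364017/285433 ≈ 1.2753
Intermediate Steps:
W = -1572 (W = -2 - 1570 = -1572)
q(z) = z (q(z) = z + 0 = z)
t(u, O) = sqrt(O + u) (t(u, O) = sqrt(u + O) = sqrt(O + u))
(364000 + t(601, -312))/(W*(-36) + (222464 + 6377)) = (364000 + sqrt(-312 + 601))/(-1572*(-36) + (222464 + 6377)) = (364000 + sqrt(289))/(56592 + 228841) = (364000 + 17)/285433 = 364017*(1/285433) = 364017/285433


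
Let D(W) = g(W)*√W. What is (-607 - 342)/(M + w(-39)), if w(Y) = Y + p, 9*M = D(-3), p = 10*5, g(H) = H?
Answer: -2409/28 - 73*I*√3/28 ≈ -86.036 - 4.5157*I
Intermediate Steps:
p = 50
D(W) = W^(3/2) (D(W) = W*√W = W^(3/2))
M = -I*√3/3 (M = (-3)^(3/2)/9 = (-3*I*√3)/9 = -I*√3/3 ≈ -0.57735*I)
w(Y) = 50 + Y (w(Y) = Y + 50 = 50 + Y)
(-607 - 342)/(M + w(-39)) = (-607 - 342)/(-I*√3/3 + (50 - 39)) = -949/(-I*√3/3 + 11) = -949/(11 - I*√3/3)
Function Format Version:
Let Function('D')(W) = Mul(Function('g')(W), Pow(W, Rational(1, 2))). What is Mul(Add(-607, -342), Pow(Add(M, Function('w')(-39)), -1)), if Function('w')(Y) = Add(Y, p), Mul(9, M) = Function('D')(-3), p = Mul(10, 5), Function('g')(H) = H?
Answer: Add(Rational(-2409, 28), Mul(Rational(-73, 28), I, Pow(3, Rational(1, 2)))) ≈ Add(-86.036, Mul(-4.5157, I))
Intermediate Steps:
p = 50
Function('D')(W) = Pow(W, Rational(3, 2)) (Function('D')(W) = Mul(W, Pow(W, Rational(1, 2))) = Pow(W, Rational(3, 2)))
M = Mul(Rational(-1, 3), I, Pow(3, Rational(1, 2))) (M = Mul(Rational(1, 9), Pow(-3, Rational(3, 2))) = Mul(Rational(1, 9), Mul(-3, I, Pow(3, Rational(1, 2)))) = Mul(Rational(-1, 3), I, Pow(3, Rational(1, 2))) ≈ Mul(-0.57735, I))
Function('w')(Y) = Add(50, Y) (Function('w')(Y) = Add(Y, 50) = Add(50, Y))
Mul(Add(-607, -342), Pow(Add(M, Function('w')(-39)), -1)) = Mul(Add(-607, -342), Pow(Add(Mul(Rational(-1, 3), I, Pow(3, Rational(1, 2))), Add(50, -39)), -1)) = Mul(-949, Pow(Add(Mul(Rational(-1, 3), I, Pow(3, Rational(1, 2))), 11), -1)) = Mul(-949, Pow(Add(11, Mul(Rational(-1, 3), I, Pow(3, Rational(1, 2)))), -1))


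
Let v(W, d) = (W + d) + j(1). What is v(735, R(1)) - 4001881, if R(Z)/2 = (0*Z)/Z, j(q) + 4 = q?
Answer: -4001149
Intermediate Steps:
j(q) = -4 + q
R(Z) = 0 (R(Z) = 2*((0*Z)/Z) = 2*(0/Z) = 2*0 = 0)
v(W, d) = -3 + W + d (v(W, d) = (W + d) + (-4 + 1) = (W + d) - 3 = -3 + W + d)
v(735, R(1)) - 4001881 = (-3 + 735 + 0) - 4001881 = 732 - 4001881 = -4001149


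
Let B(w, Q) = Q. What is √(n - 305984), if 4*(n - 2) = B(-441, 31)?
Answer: I*√1223897/2 ≈ 553.15*I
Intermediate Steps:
n = 39/4 (n = 2 + (¼)*31 = 2 + 31/4 = 39/4 ≈ 9.7500)
√(n - 305984) = √(39/4 - 305984) = √(-1223897/4) = I*√1223897/2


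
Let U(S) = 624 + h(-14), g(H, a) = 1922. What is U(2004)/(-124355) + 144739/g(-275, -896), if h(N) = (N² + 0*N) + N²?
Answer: 580550503/7710010 ≈ 75.298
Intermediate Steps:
h(N) = 2*N² (h(N) = (N² + 0) + N² = N² + N² = 2*N²)
U(S) = 1016 (U(S) = 624 + 2*(-14)² = 624 + 2*196 = 624 + 392 = 1016)
U(2004)/(-124355) + 144739/g(-275, -896) = 1016/(-124355) + 144739/1922 = 1016*(-1/124355) + 144739*(1/1922) = -1016/124355 + 4669/62 = 580550503/7710010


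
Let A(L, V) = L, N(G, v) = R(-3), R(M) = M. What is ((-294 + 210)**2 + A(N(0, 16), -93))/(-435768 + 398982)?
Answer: -2351/12262 ≈ -0.19173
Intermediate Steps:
N(G, v) = -3
((-294 + 210)**2 + A(N(0, 16), -93))/(-435768 + 398982) = ((-294 + 210)**2 - 3)/(-435768 + 398982) = ((-84)**2 - 3)/(-36786) = (7056 - 3)*(-1/36786) = 7053*(-1/36786) = -2351/12262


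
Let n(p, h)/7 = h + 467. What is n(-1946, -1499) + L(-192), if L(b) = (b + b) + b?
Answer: -7800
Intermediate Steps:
L(b) = 3*b (L(b) = 2*b + b = 3*b)
n(p, h) = 3269 + 7*h (n(p, h) = 7*(h + 467) = 7*(467 + h) = 3269 + 7*h)
n(-1946, -1499) + L(-192) = (3269 + 7*(-1499)) + 3*(-192) = (3269 - 10493) - 576 = -7224 - 576 = -7800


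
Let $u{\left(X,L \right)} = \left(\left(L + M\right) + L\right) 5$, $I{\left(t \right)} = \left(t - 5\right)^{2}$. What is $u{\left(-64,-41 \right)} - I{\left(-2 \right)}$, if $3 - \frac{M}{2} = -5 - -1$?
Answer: $-389$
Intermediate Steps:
$M = 14$ ($M = 6 - 2 \left(-5 - -1\right) = 6 - 2 \left(-5 + 1\right) = 6 - -8 = 6 + 8 = 14$)
$I{\left(t \right)} = \left(-5 + t\right)^{2}$
$u{\left(X,L \right)} = 70 + 10 L$ ($u{\left(X,L \right)} = \left(\left(L + 14\right) + L\right) 5 = \left(\left(14 + L\right) + L\right) 5 = \left(14 + 2 L\right) 5 = 70 + 10 L$)
$u{\left(-64,-41 \right)} - I{\left(-2 \right)} = \left(70 + 10 \left(-41\right)\right) - \left(-5 - 2\right)^{2} = \left(70 - 410\right) - \left(-7\right)^{2} = -340 - 49 = -389$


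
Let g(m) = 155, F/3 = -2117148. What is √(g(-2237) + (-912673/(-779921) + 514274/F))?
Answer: √106393880034530997305694902/825604092654 ≈ 12.494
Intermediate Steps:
F = -6351444 (F = 3*(-2117148) = -6351444)
√(g(-2237) + (-912673/(-779921) + 514274/F)) = √(155 + (-912673/(-779921) + 514274/(-6351444))) = √(155 + (-912673*(-1/779921) + 514274*(-1/6351444))) = √(155 + (912673/779921 - 257137/3175722)) = √(155 + 2697849178729/2476812277962) = √(386603752262839/2476812277962) = √106393880034530997305694902/825604092654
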